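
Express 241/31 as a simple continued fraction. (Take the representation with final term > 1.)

241 = 7*31 + 24
31 = 1*24 + 7
24 = 3*7 + 3
7 = 2*3 + 1
3 = 3*1 + 0  (stop)
So 241/31 = [7; 1, 3, 2, 3].

[7; 1, 3, 2, 3]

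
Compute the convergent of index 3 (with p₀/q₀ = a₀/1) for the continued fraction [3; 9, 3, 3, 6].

289/93

Using pₖ = aₖpₖ₋₁ + pₖ₋₂, qₖ = aₖqₖ₋₁ + qₖ₋₂ (with p₋₁=1, p₋₂=0, q₋₁=0, q₋₂=1):
  k=0: a=3, p=3, q=1
  k=1: a=9, p=28, q=9
  k=2: a=3, p=87, q=28
  k=3: a=3, p=289, q=93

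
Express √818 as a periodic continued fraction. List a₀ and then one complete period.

[28; 1, 1, 1, 1, 56]

a₀ = ⌊√818⌋ = 28.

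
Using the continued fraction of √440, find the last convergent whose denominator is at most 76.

881/42

√440 = [20; 1, 40, …] (period length 2).
Convergents:
  p_0/q_0 = 20/1
  p_1/q_1 = 21/1
  p_2/q_2 = 860/41
  p_3/q_3 = 881/42
  p_4/q_4 = 36100/1721
q_3 = 42 ≤ 76 < 1721 = q_4, so the answer is 881/42.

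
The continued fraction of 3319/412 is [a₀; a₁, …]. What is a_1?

17

3319 = 8·412 + 23   →  a_0 = 8
412 = 17·23 + 21   →  a_1 = 17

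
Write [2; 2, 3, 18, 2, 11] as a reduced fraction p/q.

7340/3021

Fold from the inside: start with 11/1.
  2 + 1/11 = 23/11
  18 + 11/23 = 425/23
  3 + 23/425 = 1298/425
  2 + 425/1298 = 3021/1298
  2 + 1298/3021 = 7340/3021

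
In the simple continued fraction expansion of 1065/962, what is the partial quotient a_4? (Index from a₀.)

1065 = 1·962 + 103   →  a_0 = 1
962 = 9·103 + 35   →  a_1 = 9
103 = 2·35 + 33   →  a_2 = 2
35 = 1·33 + 2   →  a_3 = 1
33 = 16·2 + 1   →  a_4 = 16

16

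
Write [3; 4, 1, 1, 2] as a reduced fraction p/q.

74/23

Fold from the inside: start with 2/1.
  1 + 1/2 = 3/2
  1 + 2/3 = 5/3
  4 + 3/5 = 23/5
  3 + 5/23 = 74/23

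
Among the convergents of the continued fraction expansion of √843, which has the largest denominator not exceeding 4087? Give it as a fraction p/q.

48865/1683

√843 = [29; 29, 58, …] (period length 2).
Convergents:
  p_0/q_0 = 29/1
  p_1/q_1 = 842/29
  p_2/q_2 = 48865/1683
  p_3/q_3 = 1417927/48836
q_2 = 1683 ≤ 4087 < 48836 = q_3, so the answer is 48865/1683.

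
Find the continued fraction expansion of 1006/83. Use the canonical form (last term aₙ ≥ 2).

1006 = 12*83 + 10
83 = 8*10 + 3
10 = 3*3 + 1
3 = 3*1 + 0  (stop)
So 1006/83 = [12; 8, 3, 3].

[12; 8, 3, 3]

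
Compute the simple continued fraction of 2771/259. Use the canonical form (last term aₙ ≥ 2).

[10; 1, 2, 3, 8, 3]

2771 = 10×259 + 181
259 = 1×181 + 78
181 = 2×78 + 25
78 = 3×25 + 3
25 = 8×3 + 1
3 = 3×1 + 0  (stop)
So 2771/259 = [10; 1, 2, 3, 8, 3].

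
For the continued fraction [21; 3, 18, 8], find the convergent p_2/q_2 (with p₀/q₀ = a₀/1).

1173/55

Using pₖ = aₖpₖ₋₁ + pₖ₋₂, qₖ = aₖqₖ₋₁ + qₖ₋₂ (with p₋₁=1, p₋₂=0, q₋₁=0, q₋₂=1):
  k=0: a=21, p=21, q=1
  k=1: a=3, p=64, q=3
  k=2: a=18, p=1173, q=55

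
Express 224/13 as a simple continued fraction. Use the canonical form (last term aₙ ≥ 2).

224 = 17*13 + 3
13 = 4*3 + 1
3 = 3*1 + 0  (stop)
So 224/13 = [17; 4, 3].

[17; 4, 3]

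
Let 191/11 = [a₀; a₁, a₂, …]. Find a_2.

1

191 = 17·11 + 4   →  a_0 = 17
11 = 2·4 + 3   →  a_1 = 2
4 = 1·3 + 1   →  a_2 = 1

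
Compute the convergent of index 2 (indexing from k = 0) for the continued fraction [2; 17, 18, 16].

Using pₖ = aₖpₖ₋₁ + pₖ₋₂, qₖ = aₖqₖ₋₁ + qₖ₋₂ (with p₋₁=1, p₋₂=0, q₋₁=0, q₋₂=1):
  k=0: a=2, p=2, q=1
  k=1: a=17, p=35, q=17
  k=2: a=18, p=632, q=307

632/307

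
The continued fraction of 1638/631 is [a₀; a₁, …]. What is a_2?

1638 = 2·631 + 376   →  a_0 = 2
631 = 1·376 + 255   →  a_1 = 1
376 = 1·255 + 121   →  a_2 = 1

1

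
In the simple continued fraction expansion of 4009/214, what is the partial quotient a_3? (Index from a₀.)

1

4009 = 18·214 + 157   →  a_0 = 18
214 = 1·157 + 57   →  a_1 = 1
157 = 2·57 + 43   →  a_2 = 2
57 = 1·43 + 14   →  a_3 = 1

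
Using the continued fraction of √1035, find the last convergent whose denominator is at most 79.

1126/35

√1035 = [32; 5, 1, 5, 64, …] (period length 4).
Convergents:
  p_0/q_0 = 32/1
  p_1/q_1 = 161/5
  p_2/q_2 = 193/6
  p_3/q_3 = 1126/35
  p_4/q_4 = 72257/2246
q_3 = 35 ≤ 79 < 2246 = q_4, so the answer is 1126/35.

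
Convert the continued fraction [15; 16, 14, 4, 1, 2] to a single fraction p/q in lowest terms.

Fold from the inside: start with 2/1.
  1 + 1/2 = 3/2
  4 + 2/3 = 14/3
  14 + 3/14 = 199/14
  16 + 14/199 = 3198/199
  15 + 199/3198 = 48169/3198

48169/3198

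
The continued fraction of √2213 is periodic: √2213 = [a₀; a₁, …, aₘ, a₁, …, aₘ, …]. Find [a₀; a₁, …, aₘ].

a₀ = ⌊√2213⌋ = 47.

[47; 23, 1, 1, 23, 94]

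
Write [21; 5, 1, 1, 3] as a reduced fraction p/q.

826/39

Fold from the inside: start with 3/1.
  1 + 1/3 = 4/3
  1 + 3/4 = 7/4
  5 + 4/7 = 39/7
  21 + 7/39 = 826/39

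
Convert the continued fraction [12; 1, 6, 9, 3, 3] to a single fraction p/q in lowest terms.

Fold from the inside: start with 3/1.
  3 + 1/3 = 10/3
  9 + 3/10 = 93/10
  6 + 10/93 = 568/93
  1 + 93/568 = 661/568
  12 + 568/661 = 8500/661

8500/661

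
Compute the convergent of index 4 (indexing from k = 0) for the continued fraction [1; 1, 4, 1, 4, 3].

Using pₖ = aₖpₖ₋₁ + pₖ₋₂, qₖ = aₖqₖ₋₁ + qₖ₋₂ (with p₋₁=1, p₋₂=0, q₋₁=0, q₋₂=1):
  k=0: a=1, p=1, q=1
  k=1: a=1, p=2, q=1
  k=2: a=4, p=9, q=5
  k=3: a=1, p=11, q=6
  k=4: a=4, p=53, q=29

53/29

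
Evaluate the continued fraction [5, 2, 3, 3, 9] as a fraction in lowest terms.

1163/214

Fold from the inside: start with 9/1.
  3 + 1/9 = 28/9
  3 + 9/28 = 93/28
  2 + 28/93 = 214/93
  5 + 93/214 = 1163/214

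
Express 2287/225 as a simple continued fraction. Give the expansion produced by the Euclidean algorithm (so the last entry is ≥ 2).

2287 = 10*225 + 37
225 = 6*37 + 3
37 = 12*3 + 1
3 = 3*1 + 0  (stop)
So 2287/225 = [10; 6, 12, 3].

[10; 6, 12, 3]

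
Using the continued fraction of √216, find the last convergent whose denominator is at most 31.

√216 = [14; 1, 2, 3, 2, 1, 28, …] (period length 6).
Convergents:
  p_0/q_0 = 14/1
  p_1/q_1 = 15/1
  p_2/q_2 = 44/3
  p_3/q_3 = 147/10
  p_4/q_4 = 338/23
  p_5/q_5 = 485/33
q_4 = 23 ≤ 31 < 33 = q_5, so the answer is 338/23.

338/23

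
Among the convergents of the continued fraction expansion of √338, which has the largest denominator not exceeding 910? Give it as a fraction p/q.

8696/473

√338 = [18; 2, 1, 1, 2, 36, …] (period length 5).
Convergents:
  p_0/q_0 = 18/1
  p_1/q_1 = 37/2
  p_2/q_2 = 55/3
  p_3/q_3 = 92/5
  p_4/q_4 = 239/13
  p_5/q_5 = 8696/473
  p_6/q_6 = 17631/959
q_5 = 473 ≤ 910 < 959 = q_6, so the answer is 8696/473.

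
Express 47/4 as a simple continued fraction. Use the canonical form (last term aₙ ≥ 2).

[11; 1, 3]

47 = 11×4 + 3
4 = 1×3 + 1
3 = 3×1 + 0  (stop)
So 47/4 = [11; 1, 3].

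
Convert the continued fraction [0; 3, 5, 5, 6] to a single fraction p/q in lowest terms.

161/514

Using pₖ = aₖpₖ₋₁ + pₖ₋₂ and qₖ = aₖqₖ₋₁ + qₖ₋₂:
  k=0: a=0, p=0, q=1
  k=1: a=3, p=1, q=3
  k=2: a=5, p=5, q=16
  k=3: a=5, p=26, q=83
  k=4: a=6, p=161, q=514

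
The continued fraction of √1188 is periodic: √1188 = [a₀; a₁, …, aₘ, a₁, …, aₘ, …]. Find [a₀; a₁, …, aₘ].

[34; 2, 7, 6, 7, 2, 68]

a₀ = ⌊√1188⌋ = 34.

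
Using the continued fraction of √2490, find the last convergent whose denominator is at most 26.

√2490 = [49; 1, 8, 1, 98, …] (period length 4).
Convergents:
  p_0/q_0 = 49/1
  p_1/q_1 = 50/1
  p_2/q_2 = 449/9
  p_3/q_3 = 499/10
  p_4/q_4 = 49351/989
q_3 = 10 ≤ 26 < 989 = q_4, so the answer is 499/10.

499/10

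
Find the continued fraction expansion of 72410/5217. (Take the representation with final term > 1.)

[13; 1, 7, 3, 3, 1, 15, 3]

72410 = 13·5217 + 4589
5217 = 1·4589 + 628
4589 = 7·628 + 193
628 = 3·193 + 49
193 = 3·49 + 46
49 = 1·46 + 3
46 = 15·3 + 1
3 = 3·1 + 0  (stop)
So 72410/5217 = [13; 1, 7, 3, 3, 1, 15, 3].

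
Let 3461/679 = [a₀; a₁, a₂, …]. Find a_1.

10

3461 = 5·679 + 66   →  a_0 = 5
679 = 10·66 + 19   →  a_1 = 10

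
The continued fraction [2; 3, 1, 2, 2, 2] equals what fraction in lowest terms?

Using pₖ = aₖpₖ₋₁ + pₖ₋₂ and qₖ = aₖqₖ₋₁ + qₖ₋₂:
  k=0: a=2, p=2, q=1
  k=1: a=3, p=7, q=3
  k=2: a=1, p=9, q=4
  k=3: a=2, p=25, q=11
  k=4: a=2, p=59, q=26
  k=5: a=2, p=143, q=63

143/63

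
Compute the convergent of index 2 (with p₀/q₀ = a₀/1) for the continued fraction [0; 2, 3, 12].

3/7

Using pₖ = aₖpₖ₋₁ + pₖ₋₂, qₖ = aₖqₖ₋₁ + qₖ₋₂ (with p₋₁=1, p₋₂=0, q₋₁=0, q₋₂=1):
  k=0: a=0, p=0, q=1
  k=1: a=2, p=1, q=2
  k=2: a=3, p=3, q=7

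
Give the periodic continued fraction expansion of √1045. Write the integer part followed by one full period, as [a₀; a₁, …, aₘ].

[32; 3, 15, 1, 4, 1, 15, 3, 64]

a₀ = ⌊√1045⌋ = 32.
With m₀=0, d₀=1 and mₖ₊₁ = dₖaₖ − mₖ, dₖ₊₁ = (n − mₖ₊₁²)/dₖ, aₖ₊₁ = ⌊(a₀+mₖ₊₁)/dₖ₊₁⌋:
  k=1: m=32, d=21, a=3
  k=2: m=31, d=4, a=15
  k=3: m=29, d=51, a=1
  k=4: m=22, d=11, a=4
  k=5: m=22, d=51, a=1
  k=6: m=29, d=4, a=15
  k=7: m=31, d=21, a=3
  k=8: m=32, d=1, a=64
d=1 and a=2a₀=64 at k=8, so the next step gives (m, d) = (32, 21) again — its k=1 value — and the period has length 8.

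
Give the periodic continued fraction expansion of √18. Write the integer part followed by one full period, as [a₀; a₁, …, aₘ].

[4; 4, 8]

a₀ = ⌊√18⌋ = 4.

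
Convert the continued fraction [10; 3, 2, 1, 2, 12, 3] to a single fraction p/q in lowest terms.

Fold from the inside: start with 3/1.
  12 + 1/3 = 37/3
  2 + 3/37 = 77/37
  1 + 37/77 = 114/77
  2 + 77/114 = 305/114
  3 + 114/305 = 1029/305
  10 + 305/1029 = 10595/1029

10595/1029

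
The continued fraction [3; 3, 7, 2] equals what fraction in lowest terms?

Fold from the inside: start with 2/1.
  7 + 1/2 = 15/2
  3 + 2/15 = 47/15
  3 + 15/47 = 156/47

156/47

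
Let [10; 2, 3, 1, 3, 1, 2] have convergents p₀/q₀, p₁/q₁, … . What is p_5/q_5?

449/43

Using pₖ = aₖpₖ₋₁ + pₖ₋₂, qₖ = aₖqₖ₋₁ + qₖ₋₂ (with p₋₁=1, p₋₂=0, q₋₁=0, q₋₂=1):
  k=0: a=10, p=10, q=1
  k=1: a=2, p=21, q=2
  k=2: a=3, p=73, q=7
  k=3: a=1, p=94, q=9
  k=4: a=3, p=355, q=34
  k=5: a=1, p=449, q=43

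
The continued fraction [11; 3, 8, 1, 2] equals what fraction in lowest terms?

Fold from the inside: start with 2/1.
  1 + 1/2 = 3/2
  8 + 2/3 = 26/3
  3 + 3/26 = 81/26
  11 + 26/81 = 917/81

917/81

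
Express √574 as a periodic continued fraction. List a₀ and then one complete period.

[23; 1, 22, 1, 46]

a₀ = ⌊√574⌋ = 23.
With m₀=0, d₀=1 and mₖ₊₁ = dₖaₖ − mₖ, dₖ₊₁ = (n − mₖ₊₁²)/dₖ, aₖ₊₁ = ⌊(a₀+mₖ₊₁)/dₖ₊₁⌋:
  k=1: m=23, d=45, a=1
  k=2: m=22, d=2, a=22
  k=3: m=22, d=45, a=1
  k=4: m=23, d=1, a=46
d=1 and a=2a₀=46 at k=4, so the next step gives (m, d) = (23, 45) again — its k=1 value — and the period has length 4.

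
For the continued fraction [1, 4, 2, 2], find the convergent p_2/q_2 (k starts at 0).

Using pₖ = aₖpₖ₋₁ + pₖ₋₂, qₖ = aₖqₖ₋₁ + qₖ₋₂ (with p₋₁=1, p₋₂=0, q₋₁=0, q₋₂=1):
  k=0: a=1, p=1, q=1
  k=1: a=4, p=5, q=4
  k=2: a=2, p=11, q=9

11/9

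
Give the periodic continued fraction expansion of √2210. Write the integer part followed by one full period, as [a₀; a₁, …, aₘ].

[47; 94]

a₀ = ⌊√2210⌋ = 47.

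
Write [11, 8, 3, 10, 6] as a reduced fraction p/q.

17492/1573

Using pₖ = aₖpₖ₋₁ + pₖ₋₂ and qₖ = aₖqₖ₋₁ + qₖ₋₂:
  k=0: a=11, p=11, q=1
  k=1: a=8, p=89, q=8
  k=2: a=3, p=278, q=25
  k=3: a=10, p=2869, q=258
  k=4: a=6, p=17492, q=1573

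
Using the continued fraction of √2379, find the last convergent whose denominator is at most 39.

√2379 = [48; 1, 3, 2, 3, 1, 96, …] (period length 6).
Convergents:
  p_0/q_0 = 48/1
  p_1/q_1 = 49/1
  p_2/q_2 = 195/4
  p_3/q_3 = 439/9
  p_4/q_4 = 1512/31
  p_5/q_5 = 1951/40
q_4 = 31 ≤ 39 < 40 = q_5, so the answer is 1512/31.

1512/31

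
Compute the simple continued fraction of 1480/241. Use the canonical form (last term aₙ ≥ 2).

[6; 7, 11, 3]

1480 = 6*241 + 34
241 = 7*34 + 3
34 = 11*3 + 1
3 = 3*1 + 0  (stop)
So 1480/241 = [6; 7, 11, 3].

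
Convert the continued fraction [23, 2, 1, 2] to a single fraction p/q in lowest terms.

187/8

Using pₖ = aₖpₖ₋₁ + pₖ₋₂ and qₖ = aₖqₖ₋₁ + qₖ₋₂:
  k=0: a=23, p=23, q=1
  k=1: a=2, p=47, q=2
  k=2: a=1, p=70, q=3
  k=3: a=2, p=187, q=8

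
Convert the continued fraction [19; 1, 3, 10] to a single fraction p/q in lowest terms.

810/41

Using pₖ = aₖpₖ₋₁ + pₖ₋₂ and qₖ = aₖqₖ₋₁ + qₖ₋₂:
  k=0: a=19, p=19, q=1
  k=1: a=1, p=20, q=1
  k=2: a=3, p=79, q=4
  k=3: a=10, p=810, q=41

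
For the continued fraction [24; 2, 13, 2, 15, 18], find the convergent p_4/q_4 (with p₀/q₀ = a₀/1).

21226/867

Using pₖ = aₖpₖ₋₁ + pₖ₋₂, qₖ = aₖqₖ₋₁ + qₖ₋₂ (with p₋₁=1, p₋₂=0, q₋₁=0, q₋₂=1):
  k=0: a=24, p=24, q=1
  k=1: a=2, p=49, q=2
  k=2: a=13, p=661, q=27
  k=3: a=2, p=1371, q=56
  k=4: a=15, p=21226, q=867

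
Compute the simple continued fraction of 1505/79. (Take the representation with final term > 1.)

[19; 19, 1, 3]

1505 = 19×79 + 4
79 = 19×4 + 3
4 = 1×3 + 1
3 = 3×1 + 0  (stop)
So 1505/79 = [19; 19, 1, 3].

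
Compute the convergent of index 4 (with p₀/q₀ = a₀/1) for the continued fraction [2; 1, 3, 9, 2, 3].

215/78

Using pₖ = aₖpₖ₋₁ + pₖ₋₂, qₖ = aₖqₖ₋₁ + qₖ₋₂ (with p₋₁=1, p₋₂=0, q₋₁=0, q₋₂=1):
  k=0: a=2, p=2, q=1
  k=1: a=1, p=3, q=1
  k=2: a=3, p=11, q=4
  k=3: a=9, p=102, q=37
  k=4: a=2, p=215, q=78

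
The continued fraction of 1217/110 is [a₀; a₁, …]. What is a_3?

2

1217 = 11·110 + 7   →  a_0 = 11
110 = 15·7 + 5   →  a_1 = 15
7 = 1·5 + 2   →  a_2 = 1
5 = 2·2 + 1   →  a_3 = 2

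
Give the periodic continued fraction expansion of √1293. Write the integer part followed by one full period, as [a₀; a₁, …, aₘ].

[35; 1, 22, 1, 70]

a₀ = ⌊√1293⌋ = 35.
With m₀=0, d₀=1 and mₖ₊₁ = dₖaₖ − mₖ, dₖ₊₁ = (n − mₖ₊₁²)/dₖ, aₖ₊₁ = ⌊(a₀+mₖ₊₁)/dₖ₊₁⌋:
  k=1: m=35, d=68, a=1
  k=2: m=33, d=3, a=22
  k=3: m=33, d=68, a=1
  k=4: m=35, d=1, a=70
d=1 and a=2a₀=70 at k=4, so the next step gives (m, d) = (35, 68) again — its k=1 value — and the period has length 4.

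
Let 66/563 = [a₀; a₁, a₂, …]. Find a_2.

1

66 = 0·563 + 66   →  a_0 = 0
563 = 8·66 + 35   →  a_1 = 8
66 = 1·35 + 31   →  a_2 = 1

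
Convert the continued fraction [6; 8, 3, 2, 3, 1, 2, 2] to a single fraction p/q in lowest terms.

10301/1683

Fold from the inside: start with 2/1.
  2 + 1/2 = 5/2
  1 + 2/5 = 7/5
  3 + 5/7 = 26/7
  2 + 7/26 = 59/26
  3 + 26/59 = 203/59
  8 + 59/203 = 1683/203
  6 + 203/1683 = 10301/1683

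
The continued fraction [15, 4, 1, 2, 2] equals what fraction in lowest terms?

Fold from the inside: start with 2/1.
  2 + 1/2 = 5/2
  1 + 2/5 = 7/5
  4 + 5/7 = 33/7
  15 + 7/33 = 502/33

502/33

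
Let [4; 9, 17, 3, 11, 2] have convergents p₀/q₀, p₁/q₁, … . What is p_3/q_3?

1936/471

Using pₖ = aₖpₖ₋₁ + pₖ₋₂, qₖ = aₖqₖ₋₁ + qₖ₋₂ (with p₋₁=1, p₋₂=0, q₋₁=0, q₋₂=1):
  k=0: a=4, p=4, q=1
  k=1: a=9, p=37, q=9
  k=2: a=17, p=633, q=154
  k=3: a=3, p=1936, q=471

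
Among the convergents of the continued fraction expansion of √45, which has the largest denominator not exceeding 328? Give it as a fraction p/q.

2046/305

√45 = [6; 1, 2, 2, 2, 1, 12, …] (period length 6).
Convergents:
  p_0/q_0 = 6/1
  p_1/q_1 = 7/1
  p_2/q_2 = 20/3
  p_3/q_3 = 47/7
  p_4/q_4 = 114/17
  p_5/q_5 = 161/24
  p_6/q_6 = 2046/305
  p_7/q_7 = 2207/329
q_6 = 305 ≤ 328 < 329 = q_7, so the answer is 2046/305.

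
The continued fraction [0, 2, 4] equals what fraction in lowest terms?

Fold from the inside: start with 4/1.
  2 + 1/4 = 9/4
  0 + 4/9 = 4/9

4/9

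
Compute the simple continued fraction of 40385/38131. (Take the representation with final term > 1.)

[1; 16, 1, 11, 18, 1, 2, 3]

40385 = 1*38131 + 2254
38131 = 16*2254 + 2067
2254 = 1*2067 + 187
2067 = 11*187 + 10
187 = 18*10 + 7
10 = 1*7 + 3
7 = 2*3 + 1
3 = 3*1 + 0  (stop)
So 40385/38131 = [1; 16, 1, 11, 18, 1, 2, 3].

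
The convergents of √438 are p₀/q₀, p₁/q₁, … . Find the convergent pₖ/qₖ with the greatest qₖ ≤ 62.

293/14

√438 = [20; 1, 12, 1, 40, …] (period length 4).
Convergents:
  p_0/q_0 = 20/1
  p_1/q_1 = 21/1
  p_2/q_2 = 272/13
  p_3/q_3 = 293/14
  p_4/q_4 = 11992/573
q_3 = 14 ≤ 62 < 573 = q_4, so the answer is 293/14.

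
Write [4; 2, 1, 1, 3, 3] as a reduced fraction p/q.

259/59

Using pₖ = aₖpₖ₋₁ + pₖ₋₂ and qₖ = aₖqₖ₋₁ + qₖ₋₂:
  k=0: a=4, p=4, q=1
  k=1: a=2, p=9, q=2
  k=2: a=1, p=13, q=3
  k=3: a=1, p=22, q=5
  k=4: a=3, p=79, q=18
  k=5: a=3, p=259, q=59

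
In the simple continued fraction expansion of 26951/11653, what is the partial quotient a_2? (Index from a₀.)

5

26951 = 2·11653 + 3645   →  a_0 = 2
11653 = 3·3645 + 718   →  a_1 = 3
3645 = 5·718 + 55   →  a_2 = 5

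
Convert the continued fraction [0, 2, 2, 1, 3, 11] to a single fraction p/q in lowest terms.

Fold from the inside: start with 11/1.
  3 + 1/11 = 34/11
  1 + 11/34 = 45/34
  2 + 34/45 = 124/45
  2 + 45/124 = 293/124
  0 + 124/293 = 124/293

124/293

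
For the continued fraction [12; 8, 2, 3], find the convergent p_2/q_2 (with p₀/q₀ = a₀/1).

Using pₖ = aₖpₖ₋₁ + pₖ₋₂, qₖ = aₖqₖ₋₁ + qₖ₋₂ (with p₋₁=1, p₋₂=0, q₋₁=0, q₋₂=1):
  k=0: a=12, p=12, q=1
  k=1: a=8, p=97, q=8
  k=2: a=2, p=206, q=17

206/17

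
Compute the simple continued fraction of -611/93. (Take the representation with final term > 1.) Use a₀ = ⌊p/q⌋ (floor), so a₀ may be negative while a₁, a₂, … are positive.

-611 = -7*93 + 40
93 = 2*40 + 13
40 = 3*13 + 1
13 = 13*1 + 0  (stop)
So -611/93 = [-7; 2, 3, 13].

[-7; 2, 3, 13]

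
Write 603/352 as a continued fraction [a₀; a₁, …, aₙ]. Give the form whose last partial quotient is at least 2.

[1; 1, 2, 2, 16, 3]

603 = 1·352 + 251
352 = 1·251 + 101
251 = 2·101 + 49
101 = 2·49 + 3
49 = 16·3 + 1
3 = 3·1 + 0  (stop)
So 603/352 = [1; 1, 2, 2, 16, 3].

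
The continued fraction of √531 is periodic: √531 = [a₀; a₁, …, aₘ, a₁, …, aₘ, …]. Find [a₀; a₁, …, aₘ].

[23; 23, 46]

a₀ = ⌊√531⌋ = 23.
With m₀=0, d₀=1 and mₖ₊₁ = dₖaₖ − mₖ, dₖ₊₁ = (n − mₖ₊₁²)/dₖ, aₖ₊₁ = ⌊(a₀+mₖ₊₁)/dₖ₊₁⌋:
  k=1: m=23, d=2, a=23
  k=2: m=23, d=1, a=46
d=1 and a=2a₀=46 at k=2, so the next step gives (m, d) = (23, 2) again — its k=1 value — and the period has length 2.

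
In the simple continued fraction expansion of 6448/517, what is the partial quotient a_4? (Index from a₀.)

6448 = 12·517 + 244   →  a_0 = 12
517 = 2·244 + 29   →  a_1 = 2
244 = 8·29 + 12   →  a_2 = 8
29 = 2·12 + 5   →  a_3 = 2
12 = 2·5 + 2   →  a_4 = 2

2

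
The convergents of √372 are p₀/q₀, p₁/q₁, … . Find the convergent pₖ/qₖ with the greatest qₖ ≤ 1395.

12151/630

√372 = [19; 3, 2, 12, 2, 3, 38, …] (period length 6).
Convergents:
  p_0/q_0 = 19/1
  p_1/q_1 = 58/3
  p_2/q_2 = 135/7
  p_3/q_3 = 1678/87
  p_4/q_4 = 3491/181
  p_5/q_5 = 12151/630
  p_6/q_6 = 465229/24121
q_5 = 630 ≤ 1395 < 24121 = q_6, so the answer is 12151/630.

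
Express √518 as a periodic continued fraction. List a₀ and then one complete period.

a₀ = ⌊√518⌋ = 22.
With m₀=0, d₀=1 and mₖ₊₁ = dₖaₖ − mₖ, dₖ₊₁ = (n − mₖ₊₁²)/dₖ, aₖ₊₁ = ⌊(a₀+mₖ₊₁)/dₖ₊₁⌋:
  k=1: m=22, d=34, a=1
  k=2: m=12, d=11, a=3
  k=3: m=21, d=7, a=6
  k=4: m=21, d=11, a=3
  k=5: m=12, d=34, a=1
  k=6: m=22, d=1, a=44
d=1 and a=2a₀=44 at k=6, so the next step gives (m, d) = (22, 34) again — its k=1 value — and the period has length 6.

[22; 1, 3, 6, 3, 1, 44]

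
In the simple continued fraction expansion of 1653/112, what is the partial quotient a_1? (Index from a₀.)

1

1653 = 14·112 + 85   →  a_0 = 14
112 = 1·85 + 27   →  a_1 = 1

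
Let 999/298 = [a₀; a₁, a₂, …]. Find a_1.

999 = 3·298 + 105   →  a_0 = 3
298 = 2·105 + 88   →  a_1 = 2

2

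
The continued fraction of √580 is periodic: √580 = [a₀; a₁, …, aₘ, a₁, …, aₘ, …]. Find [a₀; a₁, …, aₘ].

[24; 12, 48]

a₀ = ⌊√580⌋ = 24.
With m₀=0, d₀=1 and mₖ₊₁ = dₖaₖ − mₖ, dₖ₊₁ = (n − mₖ₊₁²)/dₖ, aₖ₊₁ = ⌊(a₀+mₖ₊₁)/dₖ₊₁⌋:
  k=1: m=24, d=4, a=12
  k=2: m=24, d=1, a=48
d=1 and a=2a₀=48 at k=2, so the next step gives (m, d) = (24, 4) again — its k=1 value — and the period has length 2.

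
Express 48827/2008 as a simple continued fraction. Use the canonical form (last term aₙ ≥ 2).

48827 = 24*2008 + 635
2008 = 3*635 + 103
635 = 6*103 + 17
103 = 6*17 + 1
17 = 17*1 + 0  (stop)
So 48827/2008 = [24; 3, 6, 6, 17].

[24; 3, 6, 6, 17]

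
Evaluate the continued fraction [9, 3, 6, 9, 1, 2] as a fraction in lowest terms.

Fold from the inside: start with 2/1.
  1 + 1/2 = 3/2
  9 + 2/3 = 29/3
  6 + 3/29 = 177/29
  3 + 29/177 = 560/177
  9 + 177/560 = 5217/560

5217/560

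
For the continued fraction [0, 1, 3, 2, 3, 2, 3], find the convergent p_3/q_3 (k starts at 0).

Using pₖ = aₖpₖ₋₁ + pₖ₋₂, qₖ = aₖqₖ₋₁ + qₖ₋₂ (with p₋₁=1, p₋₂=0, q₋₁=0, q₋₂=1):
  k=0: a=0, p=0, q=1
  k=1: a=1, p=1, q=1
  k=2: a=3, p=3, q=4
  k=3: a=2, p=7, q=9

7/9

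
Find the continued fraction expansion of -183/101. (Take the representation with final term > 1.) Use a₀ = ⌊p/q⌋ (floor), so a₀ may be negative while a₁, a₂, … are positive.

[-2; 5, 3, 6]

-183 = -2·101 + 19
101 = 5·19 + 6
19 = 3·6 + 1
6 = 6·1 + 0  (stop)
So -183/101 = [-2; 5, 3, 6].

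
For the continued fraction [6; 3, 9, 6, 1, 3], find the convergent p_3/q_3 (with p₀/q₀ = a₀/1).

1081/171

Using pₖ = aₖpₖ₋₁ + pₖ₋₂, qₖ = aₖqₖ₋₁ + qₖ₋₂ (with p₋₁=1, p₋₂=0, q₋₁=0, q₋₂=1):
  k=0: a=6, p=6, q=1
  k=1: a=3, p=19, q=3
  k=2: a=9, p=177, q=28
  k=3: a=6, p=1081, q=171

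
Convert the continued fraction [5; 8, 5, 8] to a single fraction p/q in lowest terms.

1721/336

Fold from the inside: start with 8/1.
  5 + 1/8 = 41/8
  8 + 8/41 = 336/41
  5 + 41/336 = 1721/336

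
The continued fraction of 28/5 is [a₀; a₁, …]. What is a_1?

1

28 = 5·5 + 3   →  a_0 = 5
5 = 1·3 + 2   →  a_1 = 1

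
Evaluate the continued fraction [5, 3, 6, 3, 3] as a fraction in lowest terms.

1058/199

Using pₖ = aₖpₖ₋₁ + pₖ₋₂ and qₖ = aₖqₖ₋₁ + qₖ₋₂:
  k=0: a=5, p=5, q=1
  k=1: a=3, p=16, q=3
  k=2: a=6, p=101, q=19
  k=3: a=3, p=319, q=60
  k=4: a=3, p=1058, q=199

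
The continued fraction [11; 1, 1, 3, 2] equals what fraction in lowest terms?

185/16

Using pₖ = aₖpₖ₋₁ + pₖ₋₂ and qₖ = aₖqₖ₋₁ + qₖ₋₂:
  k=0: a=11, p=11, q=1
  k=1: a=1, p=12, q=1
  k=2: a=1, p=23, q=2
  k=3: a=3, p=81, q=7
  k=4: a=2, p=185, q=16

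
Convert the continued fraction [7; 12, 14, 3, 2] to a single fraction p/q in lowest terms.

Using pₖ = aₖpₖ₋₁ + pₖ₋₂ and qₖ = aₖqₖ₋₁ + qₖ₋₂:
  k=0: a=7, p=7, q=1
  k=1: a=12, p=85, q=12
  k=2: a=14, p=1197, q=169
  k=3: a=3, p=3676, q=519
  k=4: a=2, p=8549, q=1207

8549/1207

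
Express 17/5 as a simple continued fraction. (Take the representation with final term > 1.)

[3; 2, 2]

17 = 3×5 + 2
5 = 2×2 + 1
2 = 2×1 + 0  (stop)
So 17/5 = [3; 2, 2].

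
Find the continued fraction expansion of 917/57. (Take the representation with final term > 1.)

917 = 16×57 + 5
57 = 11×5 + 2
5 = 2×2 + 1
2 = 2×1 + 0  (stop)
So 917/57 = [16; 11, 2, 2].

[16; 11, 2, 2]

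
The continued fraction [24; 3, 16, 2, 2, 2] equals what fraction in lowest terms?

Using pₖ = aₖpₖ₋₁ + pₖ₋₂ and qₖ = aₖqₖ₋₁ + qₖ₋₂:
  k=0: a=24, p=24, q=1
  k=1: a=3, p=73, q=3
  k=2: a=16, p=1192, q=49
  k=3: a=2, p=2457, q=101
  k=4: a=2, p=6106, q=251
  k=5: a=2, p=14669, q=603

14669/603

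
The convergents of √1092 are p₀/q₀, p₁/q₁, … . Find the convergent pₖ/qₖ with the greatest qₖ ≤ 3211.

48015/1453

√1092 = [33; 22, 66, …] (period length 2).
Convergents:
  p_0/q_0 = 33/1
  p_1/q_1 = 727/22
  p_2/q_2 = 48015/1453
  p_3/q_3 = 1057057/31988
q_2 = 1453 ≤ 3211 < 31988 = q_3, so the answer is 48015/1453.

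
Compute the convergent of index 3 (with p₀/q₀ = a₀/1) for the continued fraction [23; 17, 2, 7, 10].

6041/262

Using pₖ = aₖpₖ₋₁ + pₖ₋₂, qₖ = aₖqₖ₋₁ + qₖ₋₂ (with p₋₁=1, p₋₂=0, q₋₁=0, q₋₂=1):
  k=0: a=23, p=23, q=1
  k=1: a=17, p=392, q=17
  k=2: a=2, p=807, q=35
  k=3: a=7, p=6041, q=262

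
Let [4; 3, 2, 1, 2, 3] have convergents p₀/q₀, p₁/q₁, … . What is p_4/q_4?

Using pₖ = aₖpₖ₋₁ + pₖ₋₂, qₖ = aₖqₖ₋₁ + qₖ₋₂ (with p₋₁=1, p₋₂=0, q₋₁=0, q₋₂=1):
  k=0: a=4, p=4, q=1
  k=1: a=3, p=13, q=3
  k=2: a=2, p=30, q=7
  k=3: a=1, p=43, q=10
  k=4: a=2, p=116, q=27

116/27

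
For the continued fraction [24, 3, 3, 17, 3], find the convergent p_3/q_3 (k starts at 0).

Using pₖ = aₖpₖ₋₁ + pₖ₋₂, qₖ = aₖqₖ₋₁ + qₖ₋₂ (with p₋₁=1, p₋₂=0, q₋₁=0, q₋₂=1):
  k=0: a=24, p=24, q=1
  k=1: a=3, p=73, q=3
  k=2: a=3, p=243, q=10
  k=3: a=17, p=4204, q=173

4204/173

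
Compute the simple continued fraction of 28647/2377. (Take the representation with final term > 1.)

[12; 19, 3, 13, 3]

28647 = 12·2377 + 123
2377 = 19·123 + 40
123 = 3·40 + 3
40 = 13·3 + 1
3 = 3·1 + 0  (stop)
So 28647/2377 = [12; 19, 3, 13, 3].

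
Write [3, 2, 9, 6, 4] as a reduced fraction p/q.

Using pₖ = aₖpₖ₋₁ + pₖ₋₂ and qₖ = aₖqₖ₋₁ + qₖ₋₂:
  k=0: a=3, p=3, q=1
  k=1: a=2, p=7, q=2
  k=2: a=9, p=66, q=19
  k=3: a=6, p=403, q=116
  k=4: a=4, p=1678, q=483

1678/483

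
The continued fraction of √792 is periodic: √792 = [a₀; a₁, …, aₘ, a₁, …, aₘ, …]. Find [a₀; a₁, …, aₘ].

a₀ = ⌊√792⌋ = 28.
With m₀=0, d₀=1 and mₖ₊₁ = dₖaₖ − mₖ, dₖ₊₁ = (n − mₖ₊₁²)/dₖ, aₖ₊₁ = ⌊(a₀+mₖ₊₁)/dₖ₊₁⌋:
  k=1: m=28, d=8, a=7
  k=2: m=28, d=1, a=56
d=1 and a=2a₀=56 at k=2, so the next step gives (m, d) = (28, 8) again — its k=1 value — and the period has length 2.

[28; 7, 56]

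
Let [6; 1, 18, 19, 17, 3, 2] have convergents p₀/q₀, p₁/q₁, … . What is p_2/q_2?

Using pₖ = aₖpₖ₋₁ + pₖ₋₂, qₖ = aₖqₖ₋₁ + qₖ₋₂ (with p₋₁=1, p₋₂=0, q₋₁=0, q₋₂=1):
  k=0: a=6, p=6, q=1
  k=1: a=1, p=7, q=1
  k=2: a=18, p=132, q=19

132/19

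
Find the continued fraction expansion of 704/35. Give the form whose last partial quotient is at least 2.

[20; 8, 1, 3]

704 = 20*35 + 4
35 = 8*4 + 3
4 = 1*3 + 1
3 = 3*1 + 0  (stop)
So 704/35 = [20; 8, 1, 3].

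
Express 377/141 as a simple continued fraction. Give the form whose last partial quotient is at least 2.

[2; 1, 2, 15, 3]

377 = 2·141 + 95
141 = 1·95 + 46
95 = 2·46 + 3
46 = 15·3 + 1
3 = 3·1 + 0  (stop)
So 377/141 = [2; 1, 2, 15, 3].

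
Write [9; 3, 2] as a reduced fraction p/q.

65/7

Fold from the inside: start with 2/1.
  3 + 1/2 = 7/2
  9 + 2/7 = 65/7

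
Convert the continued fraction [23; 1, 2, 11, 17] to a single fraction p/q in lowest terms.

Using pₖ = aₖpₖ₋₁ + pₖ₋₂ and qₖ = aₖqₖ₋₁ + qₖ₋₂:
  k=0: a=23, p=23, q=1
  k=1: a=1, p=24, q=1
  k=2: a=2, p=71, q=3
  k=3: a=11, p=805, q=34
  k=4: a=17, p=13756, q=581

13756/581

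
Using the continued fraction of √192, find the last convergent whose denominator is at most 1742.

18817/1358

√192 = [13; 1, 5, 1, 26, …] (period length 4).
Convergents:
  p_0/q_0 = 13/1
  p_1/q_1 = 14/1
  p_2/q_2 = 83/6
  p_3/q_3 = 97/7
  p_4/q_4 = 2605/188
  p_5/q_5 = 2702/195
  p_6/q_6 = 16115/1163
  p_7/q_7 = 18817/1358
  p_8/q_8 = 505357/36471
q_7 = 1358 ≤ 1742 < 36471 = q_8, so the answer is 18817/1358.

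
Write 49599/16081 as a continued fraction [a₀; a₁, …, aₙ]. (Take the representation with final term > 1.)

49599 = 3*16081 + 1356
16081 = 11*1356 + 1165
1356 = 1*1165 + 191
1165 = 6*191 + 19
191 = 10*19 + 1
19 = 19*1 + 0  (stop)
So 49599/16081 = [3; 11, 1, 6, 10, 19].

[3; 11, 1, 6, 10, 19]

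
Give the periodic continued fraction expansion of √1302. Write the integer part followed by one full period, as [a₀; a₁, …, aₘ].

[36; 12, 72]

a₀ = ⌊√1302⌋ = 36.
With m₀=0, d₀=1 and mₖ₊₁ = dₖaₖ − mₖ, dₖ₊₁ = (n − mₖ₊₁²)/dₖ, aₖ₊₁ = ⌊(a₀+mₖ₊₁)/dₖ₊₁⌋:
  k=1: m=36, d=6, a=12
  k=2: m=36, d=1, a=72
d=1 and a=2a₀=72 at k=2, so the next step gives (m, d) = (36, 6) again — its k=1 value — and the period has length 2.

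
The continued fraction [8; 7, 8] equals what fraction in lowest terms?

464/57

Fold from the inside: start with 8/1.
  7 + 1/8 = 57/8
  8 + 8/57 = 464/57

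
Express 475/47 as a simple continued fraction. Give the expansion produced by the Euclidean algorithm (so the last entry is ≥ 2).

[10; 9, 2, 2]

475 = 10×47 + 5
47 = 9×5 + 2
5 = 2×2 + 1
2 = 2×1 + 0  (stop)
So 475/47 = [10; 9, 2, 2].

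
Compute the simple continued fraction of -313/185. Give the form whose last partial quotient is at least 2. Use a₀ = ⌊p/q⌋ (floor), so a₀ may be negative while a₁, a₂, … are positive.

-313 = -2*185 + 57
185 = 3*57 + 14
57 = 4*14 + 1
14 = 14*1 + 0  (stop)
So -313/185 = [-2; 3, 4, 14].

[-2; 3, 4, 14]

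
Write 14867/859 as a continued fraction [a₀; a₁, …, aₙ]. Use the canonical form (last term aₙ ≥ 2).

14867 = 17×859 + 264
859 = 3×264 + 67
264 = 3×67 + 63
67 = 1×63 + 4
63 = 15×4 + 3
4 = 1×3 + 1
3 = 3×1 + 0  (stop)
So 14867/859 = [17; 3, 3, 1, 15, 1, 3].

[17; 3, 3, 1, 15, 1, 3]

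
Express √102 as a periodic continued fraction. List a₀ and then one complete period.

a₀ = ⌊√102⌋ = 10.
With m₀=0, d₀=1 and mₖ₊₁ = dₖaₖ − mₖ, dₖ₊₁ = (n − mₖ₊₁²)/dₖ, aₖ₊₁ = ⌊(a₀+mₖ₊₁)/dₖ₊₁⌋:
  k=1: m=10, d=2, a=10
  k=2: m=10, d=1, a=20
d=1 and a=2a₀=20 at k=2, so the next step gives (m, d) = (10, 2) again — its k=1 value — and the period has length 2.

[10; 10, 20]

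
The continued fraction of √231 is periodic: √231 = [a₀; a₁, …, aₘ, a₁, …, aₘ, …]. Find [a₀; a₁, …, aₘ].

[15; 5, 30]

a₀ = ⌊√231⌋ = 15.
With m₀=0, d₀=1 and mₖ₊₁ = dₖaₖ − mₖ, dₖ₊₁ = (n − mₖ₊₁²)/dₖ, aₖ₊₁ = ⌊(a₀+mₖ₊₁)/dₖ₊₁⌋:
  k=1: m=15, d=6, a=5
  k=2: m=15, d=1, a=30
d=1 and a=2a₀=30 at k=2, so the next step gives (m, d) = (15, 6) again — its k=1 value — and the period has length 2.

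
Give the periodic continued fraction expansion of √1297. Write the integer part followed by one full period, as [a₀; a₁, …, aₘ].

[36; 72]

a₀ = ⌊√1297⌋ = 36.
With m₀=0, d₀=1 and mₖ₊₁ = dₖaₖ − mₖ, dₖ₊₁ = (n − mₖ₊₁²)/dₖ, aₖ₊₁ = ⌊(a₀+mₖ₊₁)/dₖ₊₁⌋:
  k=1: m=36, d=1, a=72
d=1 and a=2a₀=72 at k=1, so the next step gives (m, d) = (36, 1) again — its k=1 value — and the period has length 1.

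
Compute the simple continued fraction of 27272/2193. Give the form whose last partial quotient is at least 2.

[12; 2, 3, 2, 2, 18, 3]

27272 = 12*2193 + 956
2193 = 2*956 + 281
956 = 3*281 + 113
281 = 2*113 + 55
113 = 2*55 + 3
55 = 18*3 + 1
3 = 3*1 + 0  (stop)
So 27272/2193 = [12; 2, 3, 2, 2, 18, 3].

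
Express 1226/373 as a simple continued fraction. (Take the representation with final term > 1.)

1226 = 3*373 + 107
373 = 3*107 + 52
107 = 2*52 + 3
52 = 17*3 + 1
3 = 3*1 + 0  (stop)
So 1226/373 = [3; 3, 2, 17, 3].

[3; 3, 2, 17, 3]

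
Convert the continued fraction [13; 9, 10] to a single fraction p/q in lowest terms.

Fold from the inside: start with 10/1.
  9 + 1/10 = 91/10
  13 + 10/91 = 1193/91

1193/91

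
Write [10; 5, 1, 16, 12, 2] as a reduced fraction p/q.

25797/2537

Using pₖ = aₖpₖ₋₁ + pₖ₋₂ and qₖ = aₖqₖ₋₁ + qₖ₋₂:
  k=0: a=10, p=10, q=1
  k=1: a=5, p=51, q=5
  k=2: a=1, p=61, q=6
  k=3: a=16, p=1027, q=101
  k=4: a=12, p=12385, q=1218
  k=5: a=2, p=25797, q=2537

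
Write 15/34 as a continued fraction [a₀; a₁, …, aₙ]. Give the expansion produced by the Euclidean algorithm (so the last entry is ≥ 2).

[0; 2, 3, 1, 3]

15 = 0*34 + 15
34 = 2*15 + 4
15 = 3*4 + 3
4 = 1*3 + 1
3 = 3*1 + 0  (stop)
So 15/34 = [0; 2, 3, 1, 3].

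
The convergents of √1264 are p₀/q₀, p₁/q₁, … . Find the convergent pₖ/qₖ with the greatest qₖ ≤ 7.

71/2

√1264 = [35; 1, 1, 4, 4, 4, 1, 1, 70, …] (period length 8).
Convergents:
  p_0/q_0 = 35/1
  p_1/q_1 = 36/1
  p_2/q_2 = 71/2
  p_3/q_3 = 320/9
q_2 = 2 ≤ 7 < 9 = q_3, so the answer is 71/2.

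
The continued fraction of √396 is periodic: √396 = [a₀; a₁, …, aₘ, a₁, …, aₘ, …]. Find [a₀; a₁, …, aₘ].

a₀ = ⌊√396⌋ = 19.
With m₀=0, d₀=1 and mₖ₊₁ = dₖaₖ − mₖ, dₖ₊₁ = (n − mₖ₊₁²)/dₖ, aₖ₊₁ = ⌊(a₀+mₖ₊₁)/dₖ₊₁⌋:
  k=1: m=19, d=35, a=1
  k=2: m=16, d=4, a=8
  k=3: m=16, d=35, a=1
  k=4: m=19, d=1, a=38
d=1 and a=2a₀=38 at k=4, so the next step gives (m, d) = (19, 35) again — its k=1 value — and the period has length 4.

[19; 1, 8, 1, 38]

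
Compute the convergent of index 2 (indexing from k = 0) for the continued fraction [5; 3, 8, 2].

133/25

Using pₖ = aₖpₖ₋₁ + pₖ₋₂, qₖ = aₖqₖ₋₁ + qₖ₋₂ (with p₋₁=1, p₋₂=0, q₋₁=0, q₋₂=1):
  k=0: a=5, p=5, q=1
  k=1: a=3, p=16, q=3
  k=2: a=8, p=133, q=25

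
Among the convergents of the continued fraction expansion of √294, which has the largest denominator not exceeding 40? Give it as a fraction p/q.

√294 = [17; 6, 1, 4, 1, 6, 34, …] (period length 6).
Convergents:
  p_0/q_0 = 17/1
  p_1/q_1 = 103/6
  p_2/q_2 = 120/7
  p_3/q_3 = 583/34
  p_4/q_4 = 703/41
q_3 = 34 ≤ 40 < 41 = q_4, so the answer is 583/34.

583/34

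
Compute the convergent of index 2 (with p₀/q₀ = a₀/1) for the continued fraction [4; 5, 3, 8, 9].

Using pₖ = aₖpₖ₋₁ + pₖ₋₂, qₖ = aₖqₖ₋₁ + qₖ₋₂ (with p₋₁=1, p₋₂=0, q₋₁=0, q₋₂=1):
  k=0: a=4, p=4, q=1
  k=1: a=5, p=21, q=5
  k=2: a=3, p=67, q=16

67/16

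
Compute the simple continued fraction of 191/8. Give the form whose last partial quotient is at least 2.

191 = 23*8 + 7
8 = 1*7 + 1
7 = 7*1 + 0  (stop)
So 191/8 = [23; 1, 7].

[23; 1, 7]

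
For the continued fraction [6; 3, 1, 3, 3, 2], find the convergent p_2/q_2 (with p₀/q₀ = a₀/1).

25/4

Using pₖ = aₖpₖ₋₁ + pₖ₋₂, qₖ = aₖqₖ₋₁ + qₖ₋₂ (with p₋₁=1, p₋₂=0, q₋₁=0, q₋₂=1):
  k=0: a=6, p=6, q=1
  k=1: a=3, p=19, q=3
  k=2: a=1, p=25, q=4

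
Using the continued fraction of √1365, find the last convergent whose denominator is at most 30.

665/18

√1365 = [36; 1, 17, 2, 17, 1, 72, …] (period length 6).
Convergents:
  p_0/q_0 = 36/1
  p_1/q_1 = 37/1
  p_2/q_2 = 665/18
  p_3/q_3 = 1367/37
q_2 = 18 ≤ 30 < 37 = q_3, so the answer is 665/18.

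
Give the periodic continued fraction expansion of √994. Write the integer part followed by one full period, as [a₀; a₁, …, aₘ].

a₀ = ⌊√994⌋ = 31.
With m₀=0, d₀=1 and mₖ₊₁ = dₖaₖ − mₖ, dₖ₊₁ = (n − mₖ₊₁²)/dₖ, aₖ₊₁ = ⌊(a₀+mₖ₊₁)/dₖ₊₁⌋:
  k=1: m=31, d=33, a=1
  k=2: m=2, d=30, a=1
  k=3: m=28, d=7, a=8
  k=4: m=28, d=30, a=1
  k=5: m=2, d=33, a=1
  k=6: m=31, d=1, a=62
d=1 and a=2a₀=62 at k=6, so the next step gives (m, d) = (31, 33) again — its k=1 value — and the period has length 6.

[31; 1, 1, 8, 1, 1, 62]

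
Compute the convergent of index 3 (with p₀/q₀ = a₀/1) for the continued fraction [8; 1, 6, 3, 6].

Using pₖ = aₖpₖ₋₁ + pₖ₋₂, qₖ = aₖqₖ₋₁ + qₖ₋₂ (with p₋₁=1, p₋₂=0, q₋₁=0, q₋₂=1):
  k=0: a=8, p=8, q=1
  k=1: a=1, p=9, q=1
  k=2: a=6, p=62, q=7
  k=3: a=3, p=195, q=22

195/22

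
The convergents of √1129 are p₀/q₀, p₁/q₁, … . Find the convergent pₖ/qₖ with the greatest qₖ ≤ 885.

√1129 = [33; 1, 1, 1, 1, 66, …] (period length 5).
Convergents:
  p_0/q_0 = 33/1
  p_1/q_1 = 34/1
  p_2/q_2 = 67/2
  p_3/q_3 = 101/3
  p_4/q_4 = 168/5
  p_5/q_5 = 11189/333
  p_6/q_6 = 11357/338
  p_7/q_7 = 22546/671
  p_8/q_8 = 33903/1009
q_7 = 671 ≤ 885 < 1009 = q_8, so the answer is 22546/671.

22546/671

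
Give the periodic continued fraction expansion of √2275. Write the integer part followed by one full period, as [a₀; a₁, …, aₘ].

a₀ = ⌊√2275⌋ = 47.
With m₀=0, d₀=1 and mₖ₊₁ = dₖaₖ − mₖ, dₖ₊₁ = (n − mₖ₊₁²)/dₖ, aₖ₊₁ = ⌊(a₀+mₖ₊₁)/dₖ₊₁⌋:
  k=1: m=47, d=66, a=1
  k=2: m=19, d=29, a=2
  k=3: m=39, d=26, a=3
  k=4: m=39, d=29, a=2
  k=5: m=19, d=66, a=1
  k=6: m=47, d=1, a=94
d=1 and a=2a₀=94 at k=6, so the next step gives (m, d) = (47, 66) again — its k=1 value — and the period has length 6.

[47; 1, 2, 3, 2, 1, 94]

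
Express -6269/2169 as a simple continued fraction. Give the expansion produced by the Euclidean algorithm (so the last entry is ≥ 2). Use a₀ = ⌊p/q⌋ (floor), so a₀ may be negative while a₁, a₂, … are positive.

[-3; 9, 8, 1, 4, 2, 2]

-6269 = -3×2169 + 238
2169 = 9×238 + 27
238 = 8×27 + 22
27 = 1×22 + 5
22 = 4×5 + 2
5 = 2×2 + 1
2 = 2×1 + 0  (stop)
So -6269/2169 = [-3; 9, 8, 1, 4, 2, 2].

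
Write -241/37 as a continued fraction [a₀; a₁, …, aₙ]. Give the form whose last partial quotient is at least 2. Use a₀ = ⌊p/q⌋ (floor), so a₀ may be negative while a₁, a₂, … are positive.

-241 = -7·37 + 18
37 = 2·18 + 1
18 = 18·1 + 0  (stop)
So -241/37 = [-7; 2, 18].

[-7; 2, 18]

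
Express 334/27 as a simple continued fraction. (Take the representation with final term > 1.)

334 = 12·27 + 10
27 = 2·10 + 7
10 = 1·7 + 3
7 = 2·3 + 1
3 = 3·1 + 0  (stop)
So 334/27 = [12; 2, 1, 2, 3].

[12; 2, 1, 2, 3]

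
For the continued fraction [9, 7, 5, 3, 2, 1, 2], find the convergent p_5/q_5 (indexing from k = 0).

3482/381

Using pₖ = aₖpₖ₋₁ + pₖ₋₂, qₖ = aₖqₖ₋₁ + qₖ₋₂ (with p₋₁=1, p₋₂=0, q₋₁=0, q₋₂=1):
  k=0: a=9, p=9, q=1
  k=1: a=7, p=64, q=7
  k=2: a=5, p=329, q=36
  k=3: a=3, p=1051, q=115
  k=4: a=2, p=2431, q=266
  k=5: a=1, p=3482, q=381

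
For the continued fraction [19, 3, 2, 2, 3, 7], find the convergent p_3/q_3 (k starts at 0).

328/17

Using pₖ = aₖpₖ₋₁ + pₖ₋₂, qₖ = aₖqₖ₋₁ + qₖ₋₂ (with p₋₁=1, p₋₂=0, q₋₁=0, q₋₂=1):
  k=0: a=19, p=19, q=1
  k=1: a=3, p=58, q=3
  k=2: a=2, p=135, q=7
  k=3: a=2, p=328, q=17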